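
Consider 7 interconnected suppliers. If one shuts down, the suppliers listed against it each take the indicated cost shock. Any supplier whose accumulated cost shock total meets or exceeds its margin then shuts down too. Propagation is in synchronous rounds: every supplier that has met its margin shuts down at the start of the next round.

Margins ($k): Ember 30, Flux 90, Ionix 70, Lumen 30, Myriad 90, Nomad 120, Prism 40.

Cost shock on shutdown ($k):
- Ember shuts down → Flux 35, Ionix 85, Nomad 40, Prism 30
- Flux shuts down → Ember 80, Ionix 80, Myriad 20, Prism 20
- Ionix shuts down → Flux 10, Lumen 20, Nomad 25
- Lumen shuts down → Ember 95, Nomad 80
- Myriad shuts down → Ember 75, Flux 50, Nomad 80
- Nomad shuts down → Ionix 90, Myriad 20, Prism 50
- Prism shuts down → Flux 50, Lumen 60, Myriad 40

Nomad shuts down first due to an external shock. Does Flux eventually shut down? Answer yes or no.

yes

Round 1 — Nomad shuts down (initial).
  Ionix: +90 → 90 ≥ 70
  Myriad: +20 → 20 < 90
  Prism: +50 → 50 ≥ 40
Round 2 — Ionix, Prism shut down.
  Flux: +10+50 → 60 < 90
  Lumen: +20+60 → 80 ≥ 30
  Myriad: +40 → 60 < 90
Round 3 — Lumen shuts down.
  Ember: +95 → 95 ≥ 30
Round 4 — Ember shuts down.
  Flux: +35 → 95 ≥ 90
Round 5 — Flux shuts down.
  Myriad: +20 → 80 < 90
No further shutdowns.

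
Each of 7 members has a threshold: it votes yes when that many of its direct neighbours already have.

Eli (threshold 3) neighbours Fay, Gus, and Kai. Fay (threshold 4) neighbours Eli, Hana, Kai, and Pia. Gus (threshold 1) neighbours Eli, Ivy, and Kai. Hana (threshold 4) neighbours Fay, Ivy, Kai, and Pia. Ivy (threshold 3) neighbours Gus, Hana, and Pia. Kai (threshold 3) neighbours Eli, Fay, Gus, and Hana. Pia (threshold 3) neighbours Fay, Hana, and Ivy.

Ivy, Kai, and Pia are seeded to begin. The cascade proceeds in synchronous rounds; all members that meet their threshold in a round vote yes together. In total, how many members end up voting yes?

4

Round 1 — Ivy, Kai, Pia vote yes (initial).
Round 2 — checking thresholds:
  Eli: 1 of 3 neighbours < 3, holds.
  Fay: 2 of 4 neighbours < 4, holds.
  Gus: 2 of 3 neighbours ≥ 1, votes yes.
  Hana: 3 of 4 neighbours < 4, holds.
Round 3 — no new yes votes; cascade stops.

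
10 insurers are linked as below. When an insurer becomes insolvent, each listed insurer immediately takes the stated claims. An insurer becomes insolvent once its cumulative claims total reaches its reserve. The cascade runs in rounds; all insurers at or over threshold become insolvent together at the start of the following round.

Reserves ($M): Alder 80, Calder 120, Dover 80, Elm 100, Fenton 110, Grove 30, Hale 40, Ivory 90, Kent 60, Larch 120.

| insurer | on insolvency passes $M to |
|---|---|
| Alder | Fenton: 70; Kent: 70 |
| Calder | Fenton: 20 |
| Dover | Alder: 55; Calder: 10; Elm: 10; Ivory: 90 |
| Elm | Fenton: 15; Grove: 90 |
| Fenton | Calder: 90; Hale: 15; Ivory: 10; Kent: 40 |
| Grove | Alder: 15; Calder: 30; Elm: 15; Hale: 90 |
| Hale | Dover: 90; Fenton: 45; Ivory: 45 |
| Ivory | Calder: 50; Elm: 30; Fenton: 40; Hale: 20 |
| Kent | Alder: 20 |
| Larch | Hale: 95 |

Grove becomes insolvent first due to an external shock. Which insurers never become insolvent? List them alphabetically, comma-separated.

Alder, Calder, Elm, Fenton, Kent, Larch

Round 1 — Grove becomes insolvent (initial).
  Alder: +15 → 15 < 80
  Calder: +30 → 30 < 120
  Elm: +15 → 15 < 100
  Hale: +90 → 90 ≥ 40
Round 2 — Hale becomes insolvent.
  Dover: +90 → 90 ≥ 80
  Fenton: +45 → 45 < 110
  Ivory: +45 → 45 < 90
Round 3 — Dover becomes insolvent.
  Alder: +55 → 70 < 80
  Calder: +10 → 40 < 120
  Elm: +10 → 25 < 100
  Ivory: +90 → 135 ≥ 90
Round 4 — Ivory becomes insolvent.
  Calder: +50 → 90 < 120
  Elm: +30 → 55 < 100
  Fenton: +40 → 85 < 110
No further insolvencies.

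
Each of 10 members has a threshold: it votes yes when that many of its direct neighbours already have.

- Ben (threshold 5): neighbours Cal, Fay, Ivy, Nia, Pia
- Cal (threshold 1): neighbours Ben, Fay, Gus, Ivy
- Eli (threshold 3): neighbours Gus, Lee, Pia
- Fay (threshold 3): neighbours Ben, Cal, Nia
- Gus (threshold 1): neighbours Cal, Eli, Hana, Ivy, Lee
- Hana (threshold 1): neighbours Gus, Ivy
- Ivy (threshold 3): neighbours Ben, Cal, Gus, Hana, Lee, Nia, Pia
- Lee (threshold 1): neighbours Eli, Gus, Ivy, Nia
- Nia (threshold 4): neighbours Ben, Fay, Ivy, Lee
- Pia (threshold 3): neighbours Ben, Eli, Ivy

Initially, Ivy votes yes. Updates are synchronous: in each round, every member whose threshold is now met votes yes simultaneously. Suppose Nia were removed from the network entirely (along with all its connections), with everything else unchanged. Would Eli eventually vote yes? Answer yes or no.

With Nia removed:
Round 1 — Ivy votes yes (initial).
Round 2 — checking thresholds:
  Ben: 1 of 4 neighbours < 5, below threshold.
  Cal: 1 of 4 neighbours ≥ 1, votes yes.
  Gus: 1 of 5 neighbours ≥ 1, votes yes.
  Hana: 1 of 2 neighbours ≥ 1, votes yes.
  Lee: 1 of 3 neighbours ≥ 1, votes yes.
  Pia: 1 of 3 neighbours < 3, below threshold.
Round 3 — no new yes votes; cascade stops.

no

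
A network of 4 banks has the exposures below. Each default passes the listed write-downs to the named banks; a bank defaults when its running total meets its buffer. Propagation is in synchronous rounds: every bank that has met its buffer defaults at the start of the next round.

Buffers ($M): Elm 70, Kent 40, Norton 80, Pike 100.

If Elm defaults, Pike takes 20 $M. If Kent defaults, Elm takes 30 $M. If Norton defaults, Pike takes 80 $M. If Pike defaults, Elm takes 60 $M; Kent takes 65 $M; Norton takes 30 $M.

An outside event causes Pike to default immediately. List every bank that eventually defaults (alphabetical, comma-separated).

Elm, Kent, Pike

Round 1 — Pike defaults (initial).
  Elm: +60 → 60 < 70
  Kent: +65 → 65 ≥ 40
  Norton: +30 → 30 < 80
Round 2 — Kent defaults.
  Elm: +30 → 90 ≥ 70
Round 3 — Elm defaults.
No further defaults.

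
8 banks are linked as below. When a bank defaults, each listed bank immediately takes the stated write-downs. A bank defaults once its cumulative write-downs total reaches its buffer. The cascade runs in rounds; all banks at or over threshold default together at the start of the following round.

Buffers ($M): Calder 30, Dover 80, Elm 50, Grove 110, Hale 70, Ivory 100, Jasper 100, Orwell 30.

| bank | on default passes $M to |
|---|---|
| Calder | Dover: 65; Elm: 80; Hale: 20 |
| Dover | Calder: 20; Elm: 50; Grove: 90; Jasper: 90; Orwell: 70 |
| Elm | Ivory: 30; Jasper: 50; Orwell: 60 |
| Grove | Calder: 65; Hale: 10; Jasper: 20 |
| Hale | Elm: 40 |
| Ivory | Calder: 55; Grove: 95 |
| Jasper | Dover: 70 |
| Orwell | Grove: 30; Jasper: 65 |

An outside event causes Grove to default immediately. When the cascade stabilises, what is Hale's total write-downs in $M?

30

Round 1 — Grove defaults (initial).
  Calder: +65 → 65 ≥ 30
  Hale: +10 → 10 < 70
  Jasper: +20 → 20 < 100
Round 2 — Calder defaults.
  Dover: +65 → 65 < 80
  Elm: +80 → 80 ≥ 50
  Hale: +20 → 30 < 70
Round 3 — Elm defaults.
  Ivory: +30 → 30 < 100
  Jasper: +50 → 70 < 100
  Orwell: +60 → 60 ≥ 30
Round 4 — Orwell defaults.
  Jasper: +65 → 135 ≥ 100
Round 5 — Jasper defaults.
  Dover: +70 → 135 ≥ 80
Round 6 — Dover defaults.
No further defaults.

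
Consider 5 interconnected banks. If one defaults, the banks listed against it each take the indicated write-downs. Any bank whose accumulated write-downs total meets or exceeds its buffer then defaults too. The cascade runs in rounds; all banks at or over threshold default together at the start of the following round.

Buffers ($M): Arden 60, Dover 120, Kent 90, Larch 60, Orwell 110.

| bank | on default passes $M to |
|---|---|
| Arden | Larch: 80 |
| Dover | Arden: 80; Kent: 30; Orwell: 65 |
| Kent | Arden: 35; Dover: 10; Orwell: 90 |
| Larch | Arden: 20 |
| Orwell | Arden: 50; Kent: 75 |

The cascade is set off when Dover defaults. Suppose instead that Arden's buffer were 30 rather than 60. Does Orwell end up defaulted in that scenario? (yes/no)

no

With Arden's buffer at 30:
Round 1 — Dover defaults (initial).
  Arden: +80 → 80 ≥ 30
  Kent: +30 → 30 < 90
  Orwell: +65 → 65 < 110
Round 2 — Arden defaults.
  Larch: +80 → 80 ≥ 60
Round 3 — Larch defaults.
No further defaults.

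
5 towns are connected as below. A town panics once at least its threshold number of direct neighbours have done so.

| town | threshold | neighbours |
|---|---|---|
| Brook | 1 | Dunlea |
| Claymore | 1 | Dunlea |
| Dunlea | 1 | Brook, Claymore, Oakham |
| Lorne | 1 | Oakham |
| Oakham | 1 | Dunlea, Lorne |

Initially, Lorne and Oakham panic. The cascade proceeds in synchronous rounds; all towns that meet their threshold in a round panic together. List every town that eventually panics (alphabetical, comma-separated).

Round 1 — Lorne, Oakham panic (initial).
Round 2 — checking thresholds:
  Dunlea: 1 of 3 neighbours ≥ 1, panics.
Round 3 — checking thresholds:
  Brook: 1 of 1 neighbours ≥ 1, panics.
  Claymore: 1 of 1 neighbours ≥ 1, panics.
Round 4 — no new panics; cascade stops.

Brook, Claymore, Dunlea, Lorne, Oakham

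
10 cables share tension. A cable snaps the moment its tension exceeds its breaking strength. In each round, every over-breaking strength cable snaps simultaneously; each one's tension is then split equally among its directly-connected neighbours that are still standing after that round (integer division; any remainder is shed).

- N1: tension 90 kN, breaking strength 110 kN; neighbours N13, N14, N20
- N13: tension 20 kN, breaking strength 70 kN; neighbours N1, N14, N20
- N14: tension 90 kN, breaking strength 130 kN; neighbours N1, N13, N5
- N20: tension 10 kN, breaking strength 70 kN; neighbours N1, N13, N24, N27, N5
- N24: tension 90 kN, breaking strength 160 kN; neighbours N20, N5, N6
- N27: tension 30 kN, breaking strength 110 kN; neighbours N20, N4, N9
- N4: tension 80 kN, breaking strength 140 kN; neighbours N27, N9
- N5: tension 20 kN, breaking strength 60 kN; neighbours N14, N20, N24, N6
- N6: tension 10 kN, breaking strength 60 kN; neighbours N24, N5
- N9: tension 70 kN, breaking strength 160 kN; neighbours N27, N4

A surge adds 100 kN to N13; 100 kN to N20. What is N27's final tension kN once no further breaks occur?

Round 1 — N13 at 120 > 70; N20 at 110 > 70. N13, N20 snap.
  N13 sheds 120 kN to N1, N14: 60 each.
    N1: 90+60 = 150 > 110
    N14: 90+60 = 150 > 130
  N20 sheds 110 kN to N1, N24, N27, N5: 27 each (2 lost).
    N1: 150+27 = 177 > 110
    N24: 90+27 = 117 ≤ 160
    N27: 30+27 = 57 ≤ 110
    N5: 20+27 = 47 ≤ 60
Round 2 — N1, N14 snap.
  N1 sheds 177 kN: no online neighbours, lost.
  N14 sheds 150 kN to N5: 150 each.
    N5: 47+150 = 197 > 60
Round 3 — N5 snaps.
  N5 sheds 197 kN to N24, N6: 98 each (1 lost).
    N24: 117+98 = 215 > 160
    N6: 10+98 = 108 > 60
Round 4 — N24, N6 snap.
  N24 sheds 215 kN: no online neighbours, lost.
  N6 sheds 108 kN: no online neighbours, lost.
No further breaks.

57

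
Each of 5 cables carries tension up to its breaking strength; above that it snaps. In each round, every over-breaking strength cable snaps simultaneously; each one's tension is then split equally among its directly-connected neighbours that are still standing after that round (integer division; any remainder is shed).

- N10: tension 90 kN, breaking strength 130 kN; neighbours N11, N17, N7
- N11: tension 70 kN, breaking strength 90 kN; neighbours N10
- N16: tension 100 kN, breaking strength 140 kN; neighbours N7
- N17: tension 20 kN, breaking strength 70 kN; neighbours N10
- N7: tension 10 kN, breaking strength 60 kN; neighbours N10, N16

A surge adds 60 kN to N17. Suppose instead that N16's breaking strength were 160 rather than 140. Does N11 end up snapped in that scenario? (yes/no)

With N16's breaking strength at 160:
Round 1 — N17 at 80 > 70. N17 snaps.
  N17 sheds 80 kN to N10: 80 each.
    N10: 90+80 = 170 > 130
Round 2 — N10 snaps.
  N10 sheds 170 kN to N11, N7: 85 each.
    N11: 70+85 = 155 > 90
    N7: 10+85 = 95 > 60
Round 3 — N11, N7 snap.
  N11 sheds 155 kN: no online neighbours, lost.
  N7 sheds 95 kN to N16: 95 each.
    N16: 100+95 = 195 > 160
Round 4 — N16 snaps.
  N16 sheds 195 kN: no online neighbours, lost.
No further breaks.

yes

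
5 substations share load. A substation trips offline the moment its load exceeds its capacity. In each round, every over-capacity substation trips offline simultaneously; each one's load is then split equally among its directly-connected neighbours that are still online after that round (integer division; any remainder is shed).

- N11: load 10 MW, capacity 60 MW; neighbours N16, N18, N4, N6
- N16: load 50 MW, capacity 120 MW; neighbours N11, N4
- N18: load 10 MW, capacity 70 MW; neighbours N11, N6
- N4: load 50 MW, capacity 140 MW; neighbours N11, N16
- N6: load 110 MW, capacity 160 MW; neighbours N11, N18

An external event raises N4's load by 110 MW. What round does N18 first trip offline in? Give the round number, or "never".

Round 1 — N4 at 160 > 140. N4 trips offline.
  N4 sheds 160 MW to N11, N16: 80 each.
    N11: 10+80 = 90 > 60
    N16: 50+80 = 130 > 120
Round 2 — N11, N16 trip offline.
  N11 sheds 90 MW to N18, N6: 45 each.
    N18: 10+45 = 55 ≤ 70
    N6: 110+45 = 155 ≤ 160
  N16 sheds 130 MW: no online neighbours, lost.
No further trips.

never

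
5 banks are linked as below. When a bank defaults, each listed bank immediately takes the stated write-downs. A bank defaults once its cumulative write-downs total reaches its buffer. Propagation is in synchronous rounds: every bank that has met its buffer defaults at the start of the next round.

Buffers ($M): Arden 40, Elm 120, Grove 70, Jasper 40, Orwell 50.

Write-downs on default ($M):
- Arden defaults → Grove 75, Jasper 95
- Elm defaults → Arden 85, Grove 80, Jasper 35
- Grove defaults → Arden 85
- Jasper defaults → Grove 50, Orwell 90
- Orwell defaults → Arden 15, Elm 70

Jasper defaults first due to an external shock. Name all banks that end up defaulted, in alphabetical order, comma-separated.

Jasper, Orwell

Round 1 — Jasper defaults (initial).
  Grove: +50 → 50 < 70
  Orwell: +90 → 90 ≥ 50
Round 2 — Orwell defaults.
  Arden: +15 → 15 < 40
  Elm: +70 → 70 < 120
No further defaults.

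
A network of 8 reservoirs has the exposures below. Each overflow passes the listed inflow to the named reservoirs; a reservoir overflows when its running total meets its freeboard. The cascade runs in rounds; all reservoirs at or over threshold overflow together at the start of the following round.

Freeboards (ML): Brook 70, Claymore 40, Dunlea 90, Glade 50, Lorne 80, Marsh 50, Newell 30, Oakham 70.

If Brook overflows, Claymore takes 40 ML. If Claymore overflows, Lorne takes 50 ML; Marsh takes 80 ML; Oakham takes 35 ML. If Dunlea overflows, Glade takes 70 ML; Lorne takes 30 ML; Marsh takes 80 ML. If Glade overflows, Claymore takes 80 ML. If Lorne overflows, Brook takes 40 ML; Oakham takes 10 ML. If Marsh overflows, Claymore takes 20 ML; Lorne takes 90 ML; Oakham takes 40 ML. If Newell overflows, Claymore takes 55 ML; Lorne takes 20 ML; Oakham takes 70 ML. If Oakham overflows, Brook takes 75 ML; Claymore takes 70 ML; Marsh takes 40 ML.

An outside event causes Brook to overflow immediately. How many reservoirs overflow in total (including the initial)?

Round 1 — Brook overflows (initial).
  Claymore: +40 → 40 ≥ 40
Round 2 — Claymore overflows.
  Lorne: +50 → 50 < 80
  Marsh: +80 → 80 ≥ 50
  Oakham: +35 → 35 < 70
Round 3 — Marsh overflows.
  Lorne: +90 → 140 ≥ 80
  Oakham: +40 → 75 ≥ 70
Round 4 — Lorne, Oakham overflow.
No further overflows.

5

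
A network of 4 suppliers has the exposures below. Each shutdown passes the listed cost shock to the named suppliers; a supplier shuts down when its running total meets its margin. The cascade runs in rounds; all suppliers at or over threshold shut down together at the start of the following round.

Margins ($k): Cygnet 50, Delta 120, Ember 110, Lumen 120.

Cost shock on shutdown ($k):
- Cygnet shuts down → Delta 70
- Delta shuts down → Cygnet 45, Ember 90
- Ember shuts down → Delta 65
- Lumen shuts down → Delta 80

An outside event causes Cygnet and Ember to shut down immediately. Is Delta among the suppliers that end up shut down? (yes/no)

Round 1 — Cygnet, Ember shut down (initial).
  Delta: +70+65 → 135 ≥ 120
Round 2 — Delta shuts down.
No further shutdowns.

yes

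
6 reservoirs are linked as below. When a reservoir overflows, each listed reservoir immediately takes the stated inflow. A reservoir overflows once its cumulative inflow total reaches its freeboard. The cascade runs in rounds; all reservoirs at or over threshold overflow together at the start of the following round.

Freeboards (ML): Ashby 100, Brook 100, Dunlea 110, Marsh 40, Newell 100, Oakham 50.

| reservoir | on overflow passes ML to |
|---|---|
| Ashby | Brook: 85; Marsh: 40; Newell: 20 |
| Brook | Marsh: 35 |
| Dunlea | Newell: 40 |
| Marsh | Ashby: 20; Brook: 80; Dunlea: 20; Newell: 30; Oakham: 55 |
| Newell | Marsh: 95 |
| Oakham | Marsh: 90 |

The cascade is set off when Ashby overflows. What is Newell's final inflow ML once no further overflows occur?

Round 1 — Ashby overflows (initial).
  Brook: +85 → 85 < 100
  Marsh: +40 → 40 ≥ 40
  Newell: +20 → 20 < 100
Round 2 — Marsh overflows.
  Brook: +80 → 165 ≥ 100
  Dunlea: +20 → 20 < 110
  Newell: +30 → 50 < 100
  Oakham: +55 → 55 ≥ 50
Round 3 — Brook, Oakham overflow.
No further overflows.

50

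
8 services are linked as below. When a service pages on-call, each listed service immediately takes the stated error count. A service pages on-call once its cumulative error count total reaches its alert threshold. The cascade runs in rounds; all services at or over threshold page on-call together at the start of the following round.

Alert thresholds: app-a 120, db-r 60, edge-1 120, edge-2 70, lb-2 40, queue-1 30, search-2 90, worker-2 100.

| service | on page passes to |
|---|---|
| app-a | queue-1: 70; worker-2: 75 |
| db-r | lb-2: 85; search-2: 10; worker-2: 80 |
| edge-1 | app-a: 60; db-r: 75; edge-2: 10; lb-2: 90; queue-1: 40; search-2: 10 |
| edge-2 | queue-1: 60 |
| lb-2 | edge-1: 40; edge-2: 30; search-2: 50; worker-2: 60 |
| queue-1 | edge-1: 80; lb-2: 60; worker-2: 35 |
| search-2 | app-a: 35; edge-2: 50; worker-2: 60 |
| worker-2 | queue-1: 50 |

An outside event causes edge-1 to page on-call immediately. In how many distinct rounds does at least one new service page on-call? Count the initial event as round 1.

Round 1 — edge-1 pages on-call (initial).
  app-a: +60 → 60 < 120
  db-r: +75 → 75 ≥ 60
  edge-2: +10 → 10 < 70
  lb-2: +90 → 90 ≥ 40
  queue-1: +40 → 40 ≥ 30
  search-2: +10 → 10 < 90
Round 2 — db-r, lb-2, queue-1 page on-call.
  edge-2: +30 → 40 < 70
  search-2: +10+50 → 70 < 90
  worker-2: +80+60+35 → 175 ≥ 100
Round 3 — worker-2 pages on-call.
No further pages.

3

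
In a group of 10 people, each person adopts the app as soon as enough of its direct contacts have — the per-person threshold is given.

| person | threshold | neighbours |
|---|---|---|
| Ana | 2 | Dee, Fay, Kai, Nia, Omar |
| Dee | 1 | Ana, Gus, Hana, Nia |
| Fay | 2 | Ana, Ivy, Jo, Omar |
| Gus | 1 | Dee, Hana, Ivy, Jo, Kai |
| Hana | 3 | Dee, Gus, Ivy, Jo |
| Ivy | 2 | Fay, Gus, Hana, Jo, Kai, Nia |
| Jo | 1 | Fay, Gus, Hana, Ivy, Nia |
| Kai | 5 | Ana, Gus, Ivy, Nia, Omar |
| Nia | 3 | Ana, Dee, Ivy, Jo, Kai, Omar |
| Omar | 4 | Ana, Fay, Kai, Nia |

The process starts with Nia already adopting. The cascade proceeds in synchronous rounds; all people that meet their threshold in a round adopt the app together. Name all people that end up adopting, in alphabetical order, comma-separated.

Round 1 — Nia adopts the app (initial).
Round 2 — checking thresholds:
  Ana: 1 of 5 neighbours < 2, holds.
  Dee: 1 of 4 neighbours ≥ 1, adopts the app.
  Ivy: 1 of 6 neighbours < 2, holds.
  Jo: 1 of 5 neighbours ≥ 1, adopts the app.
  Kai: 1 of 5 neighbours < 5, holds.
  Omar: 1 of 4 neighbours < 4, holds.
Round 3 — checking thresholds:
  Ana: 2 of 5 neighbours ≥ 2, adopts the app.
  Fay: 1 of 4 neighbours < 2, holds.
  Gus: 2 of 5 neighbours ≥ 1, adopts the app.
  Hana: 2 of 4 neighbours < 3, holds.
  Ivy: 2 of 6 neighbours ≥ 2, adopts the app.
  Kai: 1 of 5 neighbours < 5, holds.
  Omar: 1 of 4 neighbours < 4, holds.
Round 4 — checking thresholds:
  Fay: 3 of 4 neighbours ≥ 2, adopts the app.
  Hana: 4 of 4 neighbours ≥ 3, adopts the app.
  Kai: 4 of 5 neighbours < 5, holds.
  Omar: 2 of 4 neighbours < 4, holds.
Round 5 — no new adoptions; cascade stops.

Ana, Dee, Fay, Gus, Hana, Ivy, Jo, Nia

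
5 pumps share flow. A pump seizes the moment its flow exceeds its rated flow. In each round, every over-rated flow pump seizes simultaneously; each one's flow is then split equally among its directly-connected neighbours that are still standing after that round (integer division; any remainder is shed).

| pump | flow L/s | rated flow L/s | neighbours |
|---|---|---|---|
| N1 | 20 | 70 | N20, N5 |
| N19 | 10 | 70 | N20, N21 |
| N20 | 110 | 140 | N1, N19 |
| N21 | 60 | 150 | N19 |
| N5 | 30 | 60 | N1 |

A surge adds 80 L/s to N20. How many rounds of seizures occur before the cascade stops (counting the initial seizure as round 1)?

Round 1 — N20 at 190 > 140. N20 seizes.
  N20 sheds 190 L/s to N1, N19: 95 each.
    N1: 20+95 = 115 > 70
    N19: 10+95 = 105 > 70
Round 2 — N1, N19 seize.
  N1 sheds 115 L/s to N5: 115 each.
    N5: 30+115 = 145 > 60
  N19 sheds 105 L/s to N21: 105 each.
    N21: 60+105 = 165 > 150
Round 3 — N21, N5 seize.
  N21 sheds 165 L/s: no online neighbours, lost.
  N5 sheds 145 L/s: no online neighbours, lost.
No further seizures.

3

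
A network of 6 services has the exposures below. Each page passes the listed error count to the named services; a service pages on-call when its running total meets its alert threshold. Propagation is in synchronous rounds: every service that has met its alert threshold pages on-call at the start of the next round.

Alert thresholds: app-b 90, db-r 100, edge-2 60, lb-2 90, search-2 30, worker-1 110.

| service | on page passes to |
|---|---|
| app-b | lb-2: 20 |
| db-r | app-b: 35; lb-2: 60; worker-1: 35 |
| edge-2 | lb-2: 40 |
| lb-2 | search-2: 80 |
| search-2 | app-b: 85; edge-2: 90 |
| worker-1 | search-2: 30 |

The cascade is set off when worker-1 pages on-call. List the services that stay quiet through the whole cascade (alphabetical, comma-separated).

Round 1 — worker-1 pages on-call (initial).
  search-2: +30 → 30 ≥ 30
Round 2 — search-2 pages on-call.
  app-b: +85 → 85 < 90
  edge-2: +90 → 90 ≥ 60
Round 3 — edge-2 pages on-call.
  lb-2: +40 → 40 < 90
No further pages.

app-b, db-r, lb-2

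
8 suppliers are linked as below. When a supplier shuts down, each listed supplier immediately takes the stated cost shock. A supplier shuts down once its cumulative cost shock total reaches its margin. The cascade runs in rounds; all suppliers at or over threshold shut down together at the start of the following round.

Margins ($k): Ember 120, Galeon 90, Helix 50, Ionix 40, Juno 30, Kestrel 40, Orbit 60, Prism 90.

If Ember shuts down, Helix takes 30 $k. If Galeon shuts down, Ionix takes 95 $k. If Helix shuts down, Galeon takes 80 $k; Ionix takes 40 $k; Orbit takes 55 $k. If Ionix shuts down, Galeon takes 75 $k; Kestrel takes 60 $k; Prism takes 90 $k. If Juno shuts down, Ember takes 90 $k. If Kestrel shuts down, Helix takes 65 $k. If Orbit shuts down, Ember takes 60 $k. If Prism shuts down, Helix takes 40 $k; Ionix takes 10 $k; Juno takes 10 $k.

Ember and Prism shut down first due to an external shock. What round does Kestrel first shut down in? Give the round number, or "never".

Round 1 — Ember, Prism shut down (initial).
  Helix: +30+40 → 70 ≥ 50
  Ionix: +10 → 10 < 40
  Juno: +10 → 10 < 30
Round 2 — Helix shuts down.
  Galeon: +80 → 80 < 90
  Ionix: +40 → 50 ≥ 40
  Orbit: +55 → 55 < 60
Round 3 — Ionix shuts down.
  Galeon: +75 → 155 ≥ 90
  Kestrel: +60 → 60 ≥ 40
Round 4 — Galeon, Kestrel shut down.
No further shutdowns.

4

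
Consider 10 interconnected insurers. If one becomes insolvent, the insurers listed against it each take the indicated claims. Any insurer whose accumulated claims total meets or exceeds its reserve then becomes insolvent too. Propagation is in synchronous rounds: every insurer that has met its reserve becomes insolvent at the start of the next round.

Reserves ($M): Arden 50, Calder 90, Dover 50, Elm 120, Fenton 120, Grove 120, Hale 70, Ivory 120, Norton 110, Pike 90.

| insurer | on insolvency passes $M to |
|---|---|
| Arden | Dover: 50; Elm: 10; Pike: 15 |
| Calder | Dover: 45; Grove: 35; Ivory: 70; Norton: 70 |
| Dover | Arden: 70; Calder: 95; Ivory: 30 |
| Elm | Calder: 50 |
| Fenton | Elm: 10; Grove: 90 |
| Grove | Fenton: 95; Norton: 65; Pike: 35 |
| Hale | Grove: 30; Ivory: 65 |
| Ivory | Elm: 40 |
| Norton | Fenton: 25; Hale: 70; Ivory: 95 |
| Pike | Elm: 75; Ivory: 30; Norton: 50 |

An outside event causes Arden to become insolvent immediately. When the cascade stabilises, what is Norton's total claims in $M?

Round 1 — Arden becomes insolvent (initial).
  Dover: +50 → 50 ≥ 50
  Elm: +10 → 10 < 120
  Pike: +15 → 15 < 90
Round 2 — Dover becomes insolvent.
  Calder: +95 → 95 ≥ 90
  Ivory: +30 → 30 < 120
Round 3 — Calder becomes insolvent.
  Grove: +35 → 35 < 120
  Ivory: +70 → 100 < 120
  Norton: +70 → 70 < 110
No further insolvencies.

70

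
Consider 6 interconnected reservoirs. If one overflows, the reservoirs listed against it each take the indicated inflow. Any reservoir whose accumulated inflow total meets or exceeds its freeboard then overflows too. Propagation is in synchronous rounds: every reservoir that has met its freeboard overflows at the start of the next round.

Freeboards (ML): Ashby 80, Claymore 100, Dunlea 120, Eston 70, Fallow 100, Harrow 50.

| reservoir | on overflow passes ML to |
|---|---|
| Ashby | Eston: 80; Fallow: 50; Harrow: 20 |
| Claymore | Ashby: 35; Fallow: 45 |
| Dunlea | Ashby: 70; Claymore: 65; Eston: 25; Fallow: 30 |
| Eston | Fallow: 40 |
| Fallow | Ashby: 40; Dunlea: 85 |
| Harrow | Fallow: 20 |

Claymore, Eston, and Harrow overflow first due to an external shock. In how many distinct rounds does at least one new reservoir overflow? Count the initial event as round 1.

Round 1 — Claymore, Eston, Harrow overflow (initial).
  Ashby: +35 → 35 < 80
  Fallow: +45+40+20 → 105 ≥ 100
Round 2 — Fallow overflows.
  Ashby: +40 → 75 < 80
  Dunlea: +85 → 85 < 120
No further overflows.

2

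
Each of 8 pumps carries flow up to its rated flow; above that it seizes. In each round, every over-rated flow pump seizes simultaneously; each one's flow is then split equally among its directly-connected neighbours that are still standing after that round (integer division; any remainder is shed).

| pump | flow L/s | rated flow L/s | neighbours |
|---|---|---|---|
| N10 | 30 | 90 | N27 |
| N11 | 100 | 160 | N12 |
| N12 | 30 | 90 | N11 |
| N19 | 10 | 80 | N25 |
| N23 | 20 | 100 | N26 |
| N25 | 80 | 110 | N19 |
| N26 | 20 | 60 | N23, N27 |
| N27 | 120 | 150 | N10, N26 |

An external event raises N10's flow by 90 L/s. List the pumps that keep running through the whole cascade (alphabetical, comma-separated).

N11, N12, N19, N25

Round 1 — N10 at 120 > 90. N10 seizes.
  N10 sheds 120 L/s to N27: 120 each.
    N27: 120+120 = 240 > 150
Round 2 — N27 seizes.
  N27 sheds 240 L/s to N26: 240 each.
    N26: 20+240 = 260 > 60
Round 3 — N26 seizes.
  N26 sheds 260 L/s to N23: 260 each.
    N23: 20+260 = 280 > 100
Round 4 — N23 seizes.
  N23 sheds 280 L/s: no online neighbours, lost.
No further seizures.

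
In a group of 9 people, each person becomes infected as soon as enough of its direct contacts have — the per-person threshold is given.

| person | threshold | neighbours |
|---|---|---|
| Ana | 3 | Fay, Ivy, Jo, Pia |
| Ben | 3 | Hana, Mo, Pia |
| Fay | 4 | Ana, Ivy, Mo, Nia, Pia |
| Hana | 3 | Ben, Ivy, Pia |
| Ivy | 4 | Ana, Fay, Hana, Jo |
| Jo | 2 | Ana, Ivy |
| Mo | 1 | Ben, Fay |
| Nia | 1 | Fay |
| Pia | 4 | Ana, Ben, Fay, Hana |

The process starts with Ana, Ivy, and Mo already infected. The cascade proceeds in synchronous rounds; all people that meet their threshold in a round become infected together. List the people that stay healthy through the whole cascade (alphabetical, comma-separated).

Round 1 — Ana, Ivy, Mo become infected (initial).
Round 2 — checking thresholds:
  Ben: 1 of 3 neighbours < 3, not yet.
  Fay: 3 of 5 neighbours < 4, not yet.
  Hana: 1 of 3 neighbours < 3, not yet.
  Jo: 2 of 2 neighbours ≥ 2, becomes infected.
  Pia: 1 of 4 neighbours < 4, not yet.
Round 3 — no new infections; cascade stops.

Ben, Fay, Hana, Nia, Pia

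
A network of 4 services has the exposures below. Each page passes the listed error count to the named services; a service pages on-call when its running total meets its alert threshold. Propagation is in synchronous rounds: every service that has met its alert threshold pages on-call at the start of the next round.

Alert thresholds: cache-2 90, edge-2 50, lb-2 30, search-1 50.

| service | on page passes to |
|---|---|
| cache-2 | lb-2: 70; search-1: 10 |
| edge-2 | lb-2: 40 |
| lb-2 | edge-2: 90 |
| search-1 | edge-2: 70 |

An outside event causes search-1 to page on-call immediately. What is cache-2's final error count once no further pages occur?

0

Round 1 — search-1 pages on-call (initial).
  edge-2: +70 → 70 ≥ 50
Round 2 — edge-2 pages on-call.
  lb-2: +40 → 40 ≥ 30
Round 3 — lb-2 pages on-call.
No further pages.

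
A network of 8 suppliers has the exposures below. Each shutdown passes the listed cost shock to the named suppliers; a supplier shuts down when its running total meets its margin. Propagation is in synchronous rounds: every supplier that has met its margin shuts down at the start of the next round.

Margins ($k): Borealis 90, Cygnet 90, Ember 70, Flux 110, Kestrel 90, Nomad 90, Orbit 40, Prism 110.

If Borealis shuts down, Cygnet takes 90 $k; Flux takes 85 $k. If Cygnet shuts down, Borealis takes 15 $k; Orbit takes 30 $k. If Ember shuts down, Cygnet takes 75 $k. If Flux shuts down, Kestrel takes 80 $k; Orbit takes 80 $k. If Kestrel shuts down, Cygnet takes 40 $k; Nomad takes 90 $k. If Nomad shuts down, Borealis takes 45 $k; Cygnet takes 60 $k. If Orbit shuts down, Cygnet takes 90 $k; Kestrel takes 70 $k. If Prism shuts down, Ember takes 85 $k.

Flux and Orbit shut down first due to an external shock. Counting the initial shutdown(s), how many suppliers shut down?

5

Round 1 — Flux, Orbit shut down (initial).
  Cygnet: +90 → 90 ≥ 90
  Kestrel: +80+70 → 150 ≥ 90
Round 2 — Cygnet, Kestrel shut down.
  Borealis: +15 → 15 < 90
  Nomad: +90 → 90 ≥ 90
Round 3 — Nomad shuts down.
  Borealis: +45 → 60 < 90
No further shutdowns.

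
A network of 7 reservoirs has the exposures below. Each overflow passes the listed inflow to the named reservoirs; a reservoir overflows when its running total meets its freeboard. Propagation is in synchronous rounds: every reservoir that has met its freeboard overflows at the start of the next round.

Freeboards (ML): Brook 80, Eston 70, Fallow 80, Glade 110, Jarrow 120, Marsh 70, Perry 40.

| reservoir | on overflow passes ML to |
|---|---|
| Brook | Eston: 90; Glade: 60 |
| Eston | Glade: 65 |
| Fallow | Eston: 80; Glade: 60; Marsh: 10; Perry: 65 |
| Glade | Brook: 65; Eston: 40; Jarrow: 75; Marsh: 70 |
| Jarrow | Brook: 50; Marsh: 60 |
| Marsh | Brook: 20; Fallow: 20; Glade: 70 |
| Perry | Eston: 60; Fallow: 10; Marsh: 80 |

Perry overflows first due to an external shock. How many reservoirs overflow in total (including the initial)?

Round 1 — Perry overflows (initial).
  Eston: +60 → 60 < 70
  Fallow: +10 → 10 < 80
  Marsh: +80 → 80 ≥ 70
Round 2 — Marsh overflows.
  Brook: +20 → 20 < 80
  Fallow: +20 → 30 < 80
  Glade: +70 → 70 < 110
No further overflows.

2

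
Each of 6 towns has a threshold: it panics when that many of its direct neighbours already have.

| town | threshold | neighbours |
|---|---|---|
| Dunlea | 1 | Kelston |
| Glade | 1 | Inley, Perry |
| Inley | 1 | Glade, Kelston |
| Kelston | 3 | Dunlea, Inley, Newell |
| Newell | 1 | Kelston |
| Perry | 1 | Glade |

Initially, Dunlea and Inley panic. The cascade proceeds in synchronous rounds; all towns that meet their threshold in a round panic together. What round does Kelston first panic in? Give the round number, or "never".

Round 1 — Dunlea, Inley panic (initial).
Round 2 — checking thresholds:
  Glade: 1 of 2 neighbours ≥ 1, panics.
  Kelston: 2 of 3 neighbours < 3, not yet.
Round 3 — checking thresholds:
  Kelston: 2 of 3 neighbours < 3, not yet.
  Perry: 1 of 1 neighbours ≥ 1, panics.
Round 4 — no new panics; cascade stops.

never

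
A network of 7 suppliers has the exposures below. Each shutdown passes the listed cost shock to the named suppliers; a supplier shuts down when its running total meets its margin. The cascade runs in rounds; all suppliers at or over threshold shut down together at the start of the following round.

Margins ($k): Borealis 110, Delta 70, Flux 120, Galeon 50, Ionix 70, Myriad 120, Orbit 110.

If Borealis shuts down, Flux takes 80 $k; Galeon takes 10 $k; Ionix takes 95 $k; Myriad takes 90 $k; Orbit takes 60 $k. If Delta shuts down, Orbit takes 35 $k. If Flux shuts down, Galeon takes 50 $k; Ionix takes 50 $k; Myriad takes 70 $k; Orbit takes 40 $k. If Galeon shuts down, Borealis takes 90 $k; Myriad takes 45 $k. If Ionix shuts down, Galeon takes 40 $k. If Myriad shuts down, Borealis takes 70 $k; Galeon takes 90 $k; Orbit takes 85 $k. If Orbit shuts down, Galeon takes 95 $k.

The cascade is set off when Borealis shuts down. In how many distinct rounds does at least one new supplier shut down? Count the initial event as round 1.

5

Round 1 — Borealis shuts down (initial).
  Flux: +80 → 80 < 120
  Galeon: +10 → 10 < 50
  Ionix: +95 → 95 ≥ 70
  Myriad: +90 → 90 < 120
  Orbit: +60 → 60 < 110
Round 2 — Ionix shuts down.
  Galeon: +40 → 50 ≥ 50
Round 3 — Galeon shuts down.
  Myriad: +45 → 135 ≥ 120
Round 4 — Myriad shuts down.
  Orbit: +85 → 145 ≥ 110
Round 5 — Orbit shuts down.
No further shutdowns.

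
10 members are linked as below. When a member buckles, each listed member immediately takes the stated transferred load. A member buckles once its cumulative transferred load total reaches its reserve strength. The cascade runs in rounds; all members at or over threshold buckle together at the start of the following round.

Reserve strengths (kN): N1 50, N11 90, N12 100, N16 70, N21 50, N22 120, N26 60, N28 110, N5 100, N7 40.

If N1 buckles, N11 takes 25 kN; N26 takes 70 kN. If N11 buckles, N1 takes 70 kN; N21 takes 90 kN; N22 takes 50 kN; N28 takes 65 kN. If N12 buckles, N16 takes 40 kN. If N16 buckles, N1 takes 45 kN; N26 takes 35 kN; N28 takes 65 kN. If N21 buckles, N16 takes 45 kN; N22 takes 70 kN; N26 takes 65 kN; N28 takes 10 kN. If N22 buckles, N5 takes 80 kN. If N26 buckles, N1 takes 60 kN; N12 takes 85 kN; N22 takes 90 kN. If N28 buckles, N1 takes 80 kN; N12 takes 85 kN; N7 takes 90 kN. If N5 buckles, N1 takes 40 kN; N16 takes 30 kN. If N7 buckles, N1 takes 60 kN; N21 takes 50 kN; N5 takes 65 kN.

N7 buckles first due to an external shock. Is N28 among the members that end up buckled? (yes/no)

no

Round 1 — N7 buckles (initial).
  N1: +60 → 60 ≥ 50
  N21: +50 → 50 ≥ 50
  N5: +65 → 65 < 100
Round 2 — N1, N21 buckle.
  N11: +25 → 25 < 90
  N16: +45 → 45 < 70
  N22: +70 → 70 < 120
  N26: +70+65 → 135 ≥ 60
  N28: +10 → 10 < 110
Round 3 — N26 buckles.
  N12: +85 → 85 < 100
  N22: +90 → 160 ≥ 120
Round 4 — N22 buckles.
  N5: +80 → 145 ≥ 100
Round 5 — N5 buckles.
  N16: +30 → 75 ≥ 70
Round 6 — N16 buckles.
  N28: +65 → 75 < 110
No further bucklings.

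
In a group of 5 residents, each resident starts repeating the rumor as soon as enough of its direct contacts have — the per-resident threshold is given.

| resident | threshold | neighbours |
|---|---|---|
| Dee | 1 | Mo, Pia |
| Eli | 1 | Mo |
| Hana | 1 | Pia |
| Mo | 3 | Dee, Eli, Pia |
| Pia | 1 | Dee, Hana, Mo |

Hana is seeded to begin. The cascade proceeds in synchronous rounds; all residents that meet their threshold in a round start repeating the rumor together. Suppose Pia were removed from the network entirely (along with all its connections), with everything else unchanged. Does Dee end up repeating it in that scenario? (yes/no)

no

With Pia removed:
Round 1 — Hana starts repeating the rumor (initial).
Round 2 — no new spreads; cascade stops.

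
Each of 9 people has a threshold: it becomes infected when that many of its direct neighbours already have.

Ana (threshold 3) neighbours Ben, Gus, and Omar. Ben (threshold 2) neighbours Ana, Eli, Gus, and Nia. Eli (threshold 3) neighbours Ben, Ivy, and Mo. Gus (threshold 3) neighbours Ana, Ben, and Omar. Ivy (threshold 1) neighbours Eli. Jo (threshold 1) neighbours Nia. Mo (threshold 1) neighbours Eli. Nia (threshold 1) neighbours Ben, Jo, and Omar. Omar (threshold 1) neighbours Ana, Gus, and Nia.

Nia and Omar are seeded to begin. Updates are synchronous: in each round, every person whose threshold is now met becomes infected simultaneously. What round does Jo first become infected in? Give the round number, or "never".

Round 1 — Nia, Omar become infected (initial).
Round 2 — checking thresholds:
  Ana: 1 of 3 neighbours < 3, below threshold.
  Ben: 1 of 4 neighbours < 2, below threshold.
  Gus: 1 of 3 neighbours < 3, below threshold.
  Jo: 1 of 1 neighbours ≥ 1, becomes infected.
Round 3 — no new infections; cascade stops.

2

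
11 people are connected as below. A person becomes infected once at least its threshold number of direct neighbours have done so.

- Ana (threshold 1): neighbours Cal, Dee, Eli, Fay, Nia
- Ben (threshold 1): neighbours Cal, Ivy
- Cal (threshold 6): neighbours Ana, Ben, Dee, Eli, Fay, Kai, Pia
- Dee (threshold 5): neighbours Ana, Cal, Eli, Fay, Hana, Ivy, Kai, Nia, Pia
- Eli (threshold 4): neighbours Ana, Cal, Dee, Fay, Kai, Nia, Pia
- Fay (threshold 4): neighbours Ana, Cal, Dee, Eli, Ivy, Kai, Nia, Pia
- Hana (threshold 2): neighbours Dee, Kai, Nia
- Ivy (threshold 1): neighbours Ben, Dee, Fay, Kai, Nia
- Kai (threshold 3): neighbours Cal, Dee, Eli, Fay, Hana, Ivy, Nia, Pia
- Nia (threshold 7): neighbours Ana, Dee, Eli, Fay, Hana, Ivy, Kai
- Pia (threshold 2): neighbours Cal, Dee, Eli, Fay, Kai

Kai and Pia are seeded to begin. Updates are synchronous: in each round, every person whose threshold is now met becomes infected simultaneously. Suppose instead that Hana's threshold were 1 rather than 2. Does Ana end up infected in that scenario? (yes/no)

With Hana's threshold at 1:
Round 1 — Kai, Pia become infected (initial).
Round 2 — checking thresholds:
  Cal: 2 of 7 neighbours < 6, below threshold.
  Dee: 2 of 9 neighbours < 5, below threshold.
  Eli: 2 of 7 neighbours < 4, below threshold.
  Fay: 2 of 8 neighbours < 4, below threshold.
  Hana: 1 of 3 neighbours ≥ 1, becomes infected.
  Ivy: 1 of 5 neighbours ≥ 1, becomes infected.
  Nia: 1 of 7 neighbours < 7, below threshold.
Round 3 — checking thresholds:
  Ben: 1 of 2 neighbours ≥ 1, becomes infected.
  Cal: 2 of 7 neighbours < 6, below threshold.
  Dee: 4 of 9 neighbours < 5, below threshold.
  Eli: 2 of 7 neighbours < 4, below threshold.
  Fay: 3 of 8 neighbours < 4, below threshold.
  Nia: 3 of 7 neighbours < 7, below threshold.
Round 4 — no new infections; cascade stops.

no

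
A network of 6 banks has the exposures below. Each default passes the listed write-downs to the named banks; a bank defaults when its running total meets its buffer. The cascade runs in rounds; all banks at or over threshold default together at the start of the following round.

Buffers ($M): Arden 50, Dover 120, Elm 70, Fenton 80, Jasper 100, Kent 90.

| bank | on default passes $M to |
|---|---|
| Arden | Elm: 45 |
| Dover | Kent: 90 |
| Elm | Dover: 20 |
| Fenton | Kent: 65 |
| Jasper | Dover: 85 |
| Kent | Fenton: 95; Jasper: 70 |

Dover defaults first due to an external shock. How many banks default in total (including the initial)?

3

Round 1 — Dover defaults (initial).
  Kent: +90 → 90 ≥ 90
Round 2 — Kent defaults.
  Fenton: +95 → 95 ≥ 80
  Jasper: +70 → 70 < 100
Round 3 — Fenton defaults.
No further defaults.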